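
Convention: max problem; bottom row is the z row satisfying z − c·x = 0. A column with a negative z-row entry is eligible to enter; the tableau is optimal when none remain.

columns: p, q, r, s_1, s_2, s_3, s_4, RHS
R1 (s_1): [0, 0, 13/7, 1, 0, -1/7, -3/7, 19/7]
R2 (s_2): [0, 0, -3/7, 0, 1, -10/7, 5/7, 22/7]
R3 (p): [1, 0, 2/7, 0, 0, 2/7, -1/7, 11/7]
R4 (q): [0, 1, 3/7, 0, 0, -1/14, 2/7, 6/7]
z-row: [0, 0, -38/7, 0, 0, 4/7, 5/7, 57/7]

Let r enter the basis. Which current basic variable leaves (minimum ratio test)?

Column r entries and ratios — s_1: (19/7)/(13/7) = 19/13; s_2: -3/7 ≤ 0, skip; p: (11/7)/(2/7) = 11/2; q: (6/7)/(3/7) = 2.
Smallest ratio is 19/13 in the row of s_1, so s_1 leaves.

s_1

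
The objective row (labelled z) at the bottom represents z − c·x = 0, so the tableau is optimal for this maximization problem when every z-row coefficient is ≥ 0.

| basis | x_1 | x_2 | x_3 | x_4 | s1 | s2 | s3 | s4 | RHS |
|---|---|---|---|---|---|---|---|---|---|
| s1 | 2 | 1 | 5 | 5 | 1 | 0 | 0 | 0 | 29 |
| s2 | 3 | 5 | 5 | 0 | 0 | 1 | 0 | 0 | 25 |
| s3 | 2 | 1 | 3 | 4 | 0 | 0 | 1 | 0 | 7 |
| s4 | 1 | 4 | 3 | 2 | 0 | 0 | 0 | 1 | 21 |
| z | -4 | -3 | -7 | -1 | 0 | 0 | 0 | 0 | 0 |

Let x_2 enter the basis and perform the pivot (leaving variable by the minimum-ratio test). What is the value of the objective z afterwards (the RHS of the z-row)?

Ratio test on column x_2 — row 1: 29/1 = 29; row 2: 25/5 = 5; row 3: 7/1 = 7; row 4: 21/4 = 21/4. Minimum is 5 at row 2 (s2 leaves); pivot element 5.
Pivot on row 2; the z-row RHS becomes 0 − (-3)·5 = 15.

15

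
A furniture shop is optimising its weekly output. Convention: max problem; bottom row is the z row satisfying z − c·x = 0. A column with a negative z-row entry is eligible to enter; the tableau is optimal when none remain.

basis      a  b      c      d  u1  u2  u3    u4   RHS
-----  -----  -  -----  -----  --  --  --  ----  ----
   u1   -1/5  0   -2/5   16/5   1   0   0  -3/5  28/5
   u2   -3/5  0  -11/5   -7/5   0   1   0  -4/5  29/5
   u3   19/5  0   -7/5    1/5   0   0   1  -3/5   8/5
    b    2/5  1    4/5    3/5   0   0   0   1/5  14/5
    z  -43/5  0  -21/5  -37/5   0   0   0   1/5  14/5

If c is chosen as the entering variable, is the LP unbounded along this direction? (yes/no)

no

Column c has positive entries in row(s) 4, so the ratio test bounds it — not unbounded.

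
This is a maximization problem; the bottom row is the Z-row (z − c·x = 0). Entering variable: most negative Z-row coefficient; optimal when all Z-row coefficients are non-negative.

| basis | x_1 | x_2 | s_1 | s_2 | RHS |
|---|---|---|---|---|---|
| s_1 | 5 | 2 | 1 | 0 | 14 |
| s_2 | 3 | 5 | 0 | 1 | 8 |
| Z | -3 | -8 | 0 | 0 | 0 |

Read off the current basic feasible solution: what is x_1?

x_1 is not in the basis, so in the current basic feasible solution x_1 = 0.

0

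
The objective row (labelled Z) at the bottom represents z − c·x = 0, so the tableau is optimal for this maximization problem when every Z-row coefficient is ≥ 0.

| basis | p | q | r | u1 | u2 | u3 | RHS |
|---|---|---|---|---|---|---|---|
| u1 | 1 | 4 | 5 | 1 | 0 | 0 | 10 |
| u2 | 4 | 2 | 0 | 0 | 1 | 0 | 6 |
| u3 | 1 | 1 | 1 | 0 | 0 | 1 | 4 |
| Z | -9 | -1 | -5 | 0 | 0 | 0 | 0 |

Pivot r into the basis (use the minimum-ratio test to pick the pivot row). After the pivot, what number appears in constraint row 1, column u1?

1/5

Ratio test on column r — row 1: 10/5 = 2; row 2: entry 0 ≤ 0; row 3: 4/1 = 4. Minimum is 2 at row 1 (u1 leaves); pivot element 5.
Divide row 1 by 5; eliminate column r from the other rows.
In the new row 1, the u1 entry is the old entry divided by the pivot: 1/5 = 1/5.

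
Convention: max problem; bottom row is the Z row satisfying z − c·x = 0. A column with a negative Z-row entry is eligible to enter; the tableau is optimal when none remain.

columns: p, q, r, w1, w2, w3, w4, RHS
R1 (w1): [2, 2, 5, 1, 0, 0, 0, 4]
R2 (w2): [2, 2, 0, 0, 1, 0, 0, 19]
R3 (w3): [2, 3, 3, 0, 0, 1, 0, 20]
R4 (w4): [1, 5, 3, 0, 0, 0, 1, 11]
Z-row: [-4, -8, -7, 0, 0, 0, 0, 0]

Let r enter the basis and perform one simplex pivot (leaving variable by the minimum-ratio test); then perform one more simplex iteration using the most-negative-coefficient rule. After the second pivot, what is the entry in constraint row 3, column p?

Ratio test on column r — row 1: 4/5 = 4/5; row 2: entry 0 ≤ 0; row 3: 20/3 = 20/3; row 4: 11/3 = 11/3. Minimum is 4/5 at row 1 (w1 leaves); pivot element 5.
Divide row 1 by 5; eliminate column r from the other rows.
Second iteration: most negative Z-row entry is -26/5 in column q, so q enters.
Ratio test on column q — row 1: (4/5)/(2/5) = 2; row 2: 19/2 = 19/2; row 3: (88/5)/(9/5) = 88/9; row 4: (43/5)/(19/5) = 43/19. Minimum is 2 at row 1 (r leaves); pivot element 2/5.
Divide row 1 by 2/5; eliminate column q from the other rows.
After both pivots, the entry at constraint row 3, column p is -1.

-1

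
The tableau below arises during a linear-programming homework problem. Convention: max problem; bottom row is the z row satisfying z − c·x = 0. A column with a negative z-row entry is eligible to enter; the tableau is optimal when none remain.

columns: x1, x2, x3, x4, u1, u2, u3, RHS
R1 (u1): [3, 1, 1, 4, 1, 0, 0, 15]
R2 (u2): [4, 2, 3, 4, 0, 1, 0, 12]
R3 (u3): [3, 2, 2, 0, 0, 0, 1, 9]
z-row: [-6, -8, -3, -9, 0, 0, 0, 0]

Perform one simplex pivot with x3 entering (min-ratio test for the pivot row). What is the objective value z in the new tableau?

12

Ratio test on column x3 — row 1: 15/1 = 15; row 2: 12/3 = 4; row 3: 9/2 = 9/2. Minimum is 4 at row 2 (u2 leaves); pivot element 3.
Pivot on row 2; the z-row RHS becomes 0 − (-3)·4 = 12.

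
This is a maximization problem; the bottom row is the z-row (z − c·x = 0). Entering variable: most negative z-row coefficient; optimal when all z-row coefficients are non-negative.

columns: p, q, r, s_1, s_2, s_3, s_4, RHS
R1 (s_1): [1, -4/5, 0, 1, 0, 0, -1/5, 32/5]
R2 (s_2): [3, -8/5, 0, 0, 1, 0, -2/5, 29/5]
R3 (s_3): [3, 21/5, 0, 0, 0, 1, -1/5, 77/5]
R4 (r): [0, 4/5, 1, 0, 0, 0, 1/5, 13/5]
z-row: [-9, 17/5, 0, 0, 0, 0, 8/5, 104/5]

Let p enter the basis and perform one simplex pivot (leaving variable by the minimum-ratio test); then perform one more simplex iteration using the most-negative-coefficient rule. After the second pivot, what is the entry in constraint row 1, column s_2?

-11/29

Ratio test on column p — row 1: (32/5)/1 = 32/5; row 2: (29/5)/3 = 29/15; row 3: (77/5)/3 = 77/15; row 4: entry 0 ≤ 0. Minimum is 29/15 at row 2 (s_2 leaves); pivot element 3.
Divide row 2 by 3; eliminate column p from the other rows.
Second iteration: most negative z-row entry is -7/5 in column q, so q enters.
Ratio test on column q — row 1: entry -4/15 ≤ 0; row 2: entry -8/15 ≤ 0; row 3: (48/5)/(29/5) = 48/29; row 4: (13/5)/(4/5) = 13/4. Minimum is 48/29 at row 3 (s_3 leaves); pivot element 29/5.
Divide row 3 by 29/5; eliminate column q from the other rows.
After both pivots, the entry at constraint row 1, column s_2 is -11/29.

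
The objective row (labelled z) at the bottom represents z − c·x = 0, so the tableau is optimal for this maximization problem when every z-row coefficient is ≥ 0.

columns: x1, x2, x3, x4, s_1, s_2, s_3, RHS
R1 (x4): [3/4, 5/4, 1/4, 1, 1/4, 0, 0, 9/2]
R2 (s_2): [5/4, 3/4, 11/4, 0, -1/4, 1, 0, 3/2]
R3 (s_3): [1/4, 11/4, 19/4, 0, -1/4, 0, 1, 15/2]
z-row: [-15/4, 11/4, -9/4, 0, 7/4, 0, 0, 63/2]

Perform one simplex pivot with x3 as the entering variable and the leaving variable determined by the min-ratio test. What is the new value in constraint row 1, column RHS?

Ratio test on column x3 — row 1: (9/2)/(1/4) = 18; row 2: (3/2)/(11/4) = 6/11; row 3: (15/2)/(19/4) = 30/19. Minimum is 6/11 at row 2 (s_2 leaves); pivot element 11/4.
Divide row 2 by 11/4; eliminate column x3 from the other rows.
Row 1 update in column RHS: 9/2 − (1/4)·(6/11) = 48/11.

48/11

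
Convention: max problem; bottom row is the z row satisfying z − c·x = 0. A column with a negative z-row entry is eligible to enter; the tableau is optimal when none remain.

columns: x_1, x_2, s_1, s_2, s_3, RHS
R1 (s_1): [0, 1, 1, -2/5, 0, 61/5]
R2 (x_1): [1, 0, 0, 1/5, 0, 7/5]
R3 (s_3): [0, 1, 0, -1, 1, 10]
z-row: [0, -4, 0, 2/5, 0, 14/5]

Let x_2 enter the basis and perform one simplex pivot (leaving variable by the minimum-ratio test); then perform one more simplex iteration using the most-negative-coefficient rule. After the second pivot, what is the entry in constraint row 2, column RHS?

Ratio test on column x_2 — row 1: (61/5)/1 = 61/5; row 2: entry 0 ≤ 0; row 3: 10/1 = 10. Minimum is 10 at row 3 (s_3 leaves); pivot element 1.
Divide row 3 by 1; eliminate column x_2 from the other rows.
Second iteration: most negative z-row entry is -18/5 in column s_2, so s_2 enters.
Ratio test on column s_2 — row 1: (11/5)/(3/5) = 11/3; row 2: (7/5)/(1/5) = 7; row 3: entry -1 ≤ 0. Minimum is 11/3 at row 1 (s_1 leaves); pivot element 3/5.
Divide row 1 by 3/5; eliminate column s_2 from the other rows.
After both pivots, the entry at constraint row 2, column RHS is 2/3.

2/3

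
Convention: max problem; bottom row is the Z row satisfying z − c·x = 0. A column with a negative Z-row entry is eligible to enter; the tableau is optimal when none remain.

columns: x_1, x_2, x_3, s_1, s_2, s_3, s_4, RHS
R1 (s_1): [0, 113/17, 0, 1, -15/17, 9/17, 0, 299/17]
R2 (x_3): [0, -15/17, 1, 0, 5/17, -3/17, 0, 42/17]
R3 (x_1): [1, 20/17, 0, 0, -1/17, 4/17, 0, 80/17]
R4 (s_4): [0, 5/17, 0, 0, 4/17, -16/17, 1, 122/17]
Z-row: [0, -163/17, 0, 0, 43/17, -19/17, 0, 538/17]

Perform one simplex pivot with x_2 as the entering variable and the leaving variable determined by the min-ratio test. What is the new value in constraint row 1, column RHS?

299/113

Ratio test on column x_2 — row 1: (299/17)/(113/17) = 299/113; row 2: entry -15/17 ≤ 0; row 3: (80/17)/(20/17) = 4; row 4: (122/17)/(5/17) = 122/5. Minimum is 299/113 at row 1 (s_1 leaves); pivot element 113/17.
Divide row 1 by 113/17; eliminate column x_2 from the other rows.
In the new row 1, the RHS entry is the old entry divided by the pivot: (299/17)/(113/17) = 299/113.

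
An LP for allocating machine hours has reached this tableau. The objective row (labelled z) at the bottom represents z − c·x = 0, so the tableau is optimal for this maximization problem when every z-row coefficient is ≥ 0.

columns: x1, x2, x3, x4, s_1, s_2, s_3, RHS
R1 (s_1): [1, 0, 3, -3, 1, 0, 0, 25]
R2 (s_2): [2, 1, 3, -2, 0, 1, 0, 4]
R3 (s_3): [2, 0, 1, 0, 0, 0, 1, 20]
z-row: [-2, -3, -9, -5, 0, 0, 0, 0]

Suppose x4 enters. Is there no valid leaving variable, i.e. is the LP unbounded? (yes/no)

Every constraint-row entry in column x4 is ≤ 0, so increasing x4 is unbounded.

yes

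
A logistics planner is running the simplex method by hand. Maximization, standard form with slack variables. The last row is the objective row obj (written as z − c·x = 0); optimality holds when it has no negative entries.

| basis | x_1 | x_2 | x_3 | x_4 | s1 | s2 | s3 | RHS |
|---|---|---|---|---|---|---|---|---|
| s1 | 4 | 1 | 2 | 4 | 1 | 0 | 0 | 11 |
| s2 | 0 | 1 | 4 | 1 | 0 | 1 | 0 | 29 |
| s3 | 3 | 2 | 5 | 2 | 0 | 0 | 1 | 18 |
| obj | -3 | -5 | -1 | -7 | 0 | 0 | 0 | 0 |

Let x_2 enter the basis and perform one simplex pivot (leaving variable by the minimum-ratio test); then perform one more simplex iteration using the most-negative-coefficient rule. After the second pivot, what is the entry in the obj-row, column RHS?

Ratio test on column x_2 — row 1: 11/1 = 11; row 2: 29/1 = 29; row 3: 18/2 = 9. Minimum is 9 at row 3 (s3 leaves); pivot element 2.
Divide row 3 by 2; eliminate column x_2 from the other rows.
Second iteration: most negative obj-row entry is -2 in column x_4, so x_4 enters.
Ratio test on column x_4 — row 1: 2/3 = 2/3; row 2: entry 0 ≤ 0; row 3: 9/1 = 9. Minimum is 2/3 at row 1 (s1 leaves); pivot element 3.
Divide row 1 by 3; eliminate column x_4 from the other rows.
After both pivots, the entry at the obj-row, column RHS is 139/3.

139/3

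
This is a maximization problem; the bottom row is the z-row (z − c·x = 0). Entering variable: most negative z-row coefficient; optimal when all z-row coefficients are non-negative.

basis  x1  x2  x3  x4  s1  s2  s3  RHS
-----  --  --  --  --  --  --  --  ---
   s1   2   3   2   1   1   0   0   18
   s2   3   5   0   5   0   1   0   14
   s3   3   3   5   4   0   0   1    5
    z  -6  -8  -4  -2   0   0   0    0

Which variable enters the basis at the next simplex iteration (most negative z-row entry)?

x2

Negative z-row entries: x1: -6, x2: -8, x3: -4, x4: -2.
The most negative is -8 in column x2, so x2 enters.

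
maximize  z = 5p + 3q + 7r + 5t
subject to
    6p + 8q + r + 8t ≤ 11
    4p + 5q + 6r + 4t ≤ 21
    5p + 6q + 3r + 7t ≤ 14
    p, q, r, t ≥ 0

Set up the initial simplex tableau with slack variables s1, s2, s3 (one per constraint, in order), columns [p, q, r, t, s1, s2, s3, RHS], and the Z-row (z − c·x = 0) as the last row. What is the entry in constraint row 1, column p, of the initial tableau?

Constraint 1 has coefficient 6 on p.

6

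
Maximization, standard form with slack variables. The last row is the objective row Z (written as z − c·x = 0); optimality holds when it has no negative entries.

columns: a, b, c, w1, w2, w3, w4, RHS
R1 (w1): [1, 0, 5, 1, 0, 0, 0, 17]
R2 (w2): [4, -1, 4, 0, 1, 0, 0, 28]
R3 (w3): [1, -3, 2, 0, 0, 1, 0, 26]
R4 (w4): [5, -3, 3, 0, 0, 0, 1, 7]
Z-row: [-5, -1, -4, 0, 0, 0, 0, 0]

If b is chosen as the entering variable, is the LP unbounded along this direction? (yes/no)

yes

Every constraint-row entry in column b is ≤ 0, so increasing b is unbounded.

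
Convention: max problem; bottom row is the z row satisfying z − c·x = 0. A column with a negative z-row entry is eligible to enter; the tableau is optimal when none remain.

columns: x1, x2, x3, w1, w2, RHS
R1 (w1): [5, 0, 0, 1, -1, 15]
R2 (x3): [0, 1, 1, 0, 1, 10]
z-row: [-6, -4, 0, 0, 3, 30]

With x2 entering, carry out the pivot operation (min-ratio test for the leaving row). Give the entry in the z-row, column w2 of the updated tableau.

Ratio test on column x2 — row 1: entry 0 ≤ 0; row 2: 10/1 = 10. Minimum is 10 at row 2 (x3 leaves); pivot element 1.
Divide row 2 by 1; eliminate column x2 from the other rows.
z-row update in column w2: 3 − (-4)·1 = 7.

7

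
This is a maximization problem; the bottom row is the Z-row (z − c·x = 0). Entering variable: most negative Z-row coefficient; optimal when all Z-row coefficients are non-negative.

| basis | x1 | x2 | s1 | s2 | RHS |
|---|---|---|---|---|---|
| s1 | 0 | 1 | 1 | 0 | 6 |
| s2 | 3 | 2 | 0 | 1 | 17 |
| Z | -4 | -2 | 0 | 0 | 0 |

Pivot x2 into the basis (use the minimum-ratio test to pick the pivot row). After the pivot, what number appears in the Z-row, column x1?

-4

Ratio test on column x2 — row 1: 6/1 = 6; row 2: 17/2 = 17/2. Minimum is 6 at row 1 (s1 leaves); pivot element 1.
Divide row 1 by 1; eliminate column x2 from the other rows.
Z-row update in column x1: -4 − (-2)·0 = -4.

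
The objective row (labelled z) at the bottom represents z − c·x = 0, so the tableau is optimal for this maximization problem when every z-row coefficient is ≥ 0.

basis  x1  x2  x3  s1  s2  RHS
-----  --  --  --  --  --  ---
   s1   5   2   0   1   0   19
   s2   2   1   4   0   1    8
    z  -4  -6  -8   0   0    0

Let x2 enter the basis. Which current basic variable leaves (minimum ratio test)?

s2

Column x2 entries and ratios — s1: 19/2 = 19/2; s2: 8/1 = 8.
Smallest ratio is 8 in the row of s2, so s2 leaves.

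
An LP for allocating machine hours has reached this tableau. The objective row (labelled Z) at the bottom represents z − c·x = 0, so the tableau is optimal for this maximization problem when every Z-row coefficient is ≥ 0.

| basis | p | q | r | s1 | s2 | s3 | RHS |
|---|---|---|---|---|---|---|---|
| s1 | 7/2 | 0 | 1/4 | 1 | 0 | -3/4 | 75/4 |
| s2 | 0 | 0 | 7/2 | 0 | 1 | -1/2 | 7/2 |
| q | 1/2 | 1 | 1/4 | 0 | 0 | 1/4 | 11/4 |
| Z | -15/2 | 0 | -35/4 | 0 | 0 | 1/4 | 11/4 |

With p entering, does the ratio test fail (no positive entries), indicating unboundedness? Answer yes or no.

no

Column p has positive entries in row(s) 1, 3, so the ratio test bounds it — not unbounded.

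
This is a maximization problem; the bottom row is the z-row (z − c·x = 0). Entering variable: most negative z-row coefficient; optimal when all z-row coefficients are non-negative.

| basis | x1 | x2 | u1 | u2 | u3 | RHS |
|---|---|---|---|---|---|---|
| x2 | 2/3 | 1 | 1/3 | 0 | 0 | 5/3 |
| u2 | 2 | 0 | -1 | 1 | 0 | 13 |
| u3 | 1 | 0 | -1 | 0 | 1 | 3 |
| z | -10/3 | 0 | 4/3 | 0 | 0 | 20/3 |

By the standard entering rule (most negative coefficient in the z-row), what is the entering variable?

Negative z-row entries: x1: -10/3.
The most negative is -10/3 in column x1, so x1 enters.

x1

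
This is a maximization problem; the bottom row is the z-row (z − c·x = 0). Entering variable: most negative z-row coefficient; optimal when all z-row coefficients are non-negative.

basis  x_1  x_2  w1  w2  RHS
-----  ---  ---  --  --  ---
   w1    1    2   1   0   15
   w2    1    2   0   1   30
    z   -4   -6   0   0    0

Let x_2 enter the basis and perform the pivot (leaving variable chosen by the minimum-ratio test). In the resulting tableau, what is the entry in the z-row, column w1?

Ratio test on column x_2 — row 1: 15/2 = 15/2; row 2: 30/2 = 15. Minimum is 15/2 at row 1 (w1 leaves); pivot element 2.
Divide row 1 by 2; eliminate column x_2 from the other rows.
z-row update in column w1: 0 − (-6)·(1/2) = 3.

3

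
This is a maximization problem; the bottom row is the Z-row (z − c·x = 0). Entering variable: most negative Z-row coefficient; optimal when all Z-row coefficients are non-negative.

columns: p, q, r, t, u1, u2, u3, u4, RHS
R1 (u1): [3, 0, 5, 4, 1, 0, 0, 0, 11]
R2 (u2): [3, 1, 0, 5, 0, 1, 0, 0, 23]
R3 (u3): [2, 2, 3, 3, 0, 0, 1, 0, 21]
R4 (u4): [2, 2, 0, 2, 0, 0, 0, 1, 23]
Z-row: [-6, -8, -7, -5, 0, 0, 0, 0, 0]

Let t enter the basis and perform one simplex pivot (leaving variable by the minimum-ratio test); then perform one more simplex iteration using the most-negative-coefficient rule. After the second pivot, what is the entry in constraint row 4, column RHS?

19/4

Ratio test on column t — row 1: 11/4 = 11/4; row 2: 23/5 = 23/5; row 3: 21/3 = 7; row 4: 23/2 = 23/2. Minimum is 11/4 at row 1 (u1 leaves); pivot element 4.
Divide row 1 by 4; eliminate column t from the other rows.
Second iteration: most negative Z-row entry is -8 in column q, so q enters.
Ratio test on column q — row 1: entry 0 ≤ 0; row 2: (37/4)/1 = 37/4; row 3: (51/4)/2 = 51/8; row 4: (35/2)/2 = 35/4. Minimum is 51/8 at row 3 (u3 leaves); pivot element 2.
Divide row 3 by 2; eliminate column q from the other rows.
After both pivots, the entry at constraint row 4, column RHS is 19/4.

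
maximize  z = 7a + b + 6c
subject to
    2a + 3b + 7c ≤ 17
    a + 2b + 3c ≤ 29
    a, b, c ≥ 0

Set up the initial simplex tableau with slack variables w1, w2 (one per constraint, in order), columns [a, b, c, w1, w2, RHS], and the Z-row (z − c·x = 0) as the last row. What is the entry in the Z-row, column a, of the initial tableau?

The Z-row carries the negated objective coefficients: the a entry is -7.

-7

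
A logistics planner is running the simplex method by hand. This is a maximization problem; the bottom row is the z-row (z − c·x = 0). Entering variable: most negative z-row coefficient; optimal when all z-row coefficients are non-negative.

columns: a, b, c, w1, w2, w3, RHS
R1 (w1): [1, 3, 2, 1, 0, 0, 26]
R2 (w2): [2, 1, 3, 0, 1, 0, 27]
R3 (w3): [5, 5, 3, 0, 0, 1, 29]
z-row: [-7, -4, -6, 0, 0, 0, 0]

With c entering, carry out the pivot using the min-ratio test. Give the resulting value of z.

54

Ratio test on column c — row 1: 26/2 = 13; row 2: 27/3 = 9; row 3: 29/3 = 29/3. Minimum is 9 at row 2 (w2 leaves); pivot element 3.
Pivot on row 2; the z-row RHS becomes 0 − (-6)·9 = 54.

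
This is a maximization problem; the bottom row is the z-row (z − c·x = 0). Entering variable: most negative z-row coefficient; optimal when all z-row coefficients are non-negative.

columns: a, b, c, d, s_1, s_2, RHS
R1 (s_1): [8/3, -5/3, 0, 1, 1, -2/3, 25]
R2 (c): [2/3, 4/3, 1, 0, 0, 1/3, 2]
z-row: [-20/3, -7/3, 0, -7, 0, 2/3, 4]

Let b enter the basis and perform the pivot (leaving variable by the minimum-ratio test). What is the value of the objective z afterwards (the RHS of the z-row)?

15/2

Ratio test on column b — row 1: entry -5/3 ≤ 0; row 2: 2/(4/3) = 3/2. Minimum is 3/2 at row 2 (c leaves); pivot element 4/3.
Pivot on row 2; the z-row RHS becomes 4 − (-7/3)·(3/2) = 15/2.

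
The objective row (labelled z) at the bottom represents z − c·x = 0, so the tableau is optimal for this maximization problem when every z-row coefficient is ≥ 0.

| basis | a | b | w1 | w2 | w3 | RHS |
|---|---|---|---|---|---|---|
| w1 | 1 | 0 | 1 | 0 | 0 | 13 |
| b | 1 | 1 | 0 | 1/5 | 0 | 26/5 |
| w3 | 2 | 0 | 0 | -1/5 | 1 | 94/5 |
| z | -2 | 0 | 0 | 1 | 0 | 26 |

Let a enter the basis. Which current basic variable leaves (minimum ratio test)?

Column a entries and ratios — w1: 13/1 = 13; b: (26/5)/1 = 26/5; w3: (94/5)/2 = 47/5.
Smallest ratio is 26/5 in the row of b, so b leaves.

b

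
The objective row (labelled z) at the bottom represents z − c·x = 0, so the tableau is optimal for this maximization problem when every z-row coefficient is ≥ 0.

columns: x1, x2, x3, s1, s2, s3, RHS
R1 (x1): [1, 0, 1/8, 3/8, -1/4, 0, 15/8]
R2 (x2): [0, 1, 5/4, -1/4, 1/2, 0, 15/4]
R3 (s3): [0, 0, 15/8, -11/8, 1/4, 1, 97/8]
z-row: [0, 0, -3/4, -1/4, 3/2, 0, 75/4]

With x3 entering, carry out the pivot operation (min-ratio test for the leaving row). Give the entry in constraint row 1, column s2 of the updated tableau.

Ratio test on column x3 — row 1: (15/8)/(1/8) = 15; row 2: (15/4)/(5/4) = 3; row 3: (97/8)/(15/8) = 97/15. Minimum is 3 at row 2 (x2 leaves); pivot element 5/4.
Divide row 2 by 5/4; eliminate column x3 from the other rows.
Row 1 update in column s2: -1/4 − (1/8)·(2/5) = -3/10.

-3/10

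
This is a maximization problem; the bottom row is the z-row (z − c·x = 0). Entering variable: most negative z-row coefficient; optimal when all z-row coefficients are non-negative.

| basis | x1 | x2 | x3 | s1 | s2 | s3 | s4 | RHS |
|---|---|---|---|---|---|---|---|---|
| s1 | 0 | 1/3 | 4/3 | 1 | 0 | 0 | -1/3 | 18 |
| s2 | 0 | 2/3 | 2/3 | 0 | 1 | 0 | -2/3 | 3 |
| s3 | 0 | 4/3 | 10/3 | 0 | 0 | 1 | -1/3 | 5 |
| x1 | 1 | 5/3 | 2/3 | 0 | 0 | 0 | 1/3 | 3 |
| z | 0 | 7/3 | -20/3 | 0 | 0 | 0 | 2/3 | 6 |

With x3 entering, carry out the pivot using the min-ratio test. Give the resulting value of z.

Ratio test on column x3 — row 1: 18/(4/3) = 27/2; row 2: 3/(2/3) = 9/2; row 3: 5/(10/3) = 3/2; row 4: 3/(2/3) = 9/2. Minimum is 3/2 at row 3 (s3 leaves); pivot element 10/3.
Pivot on row 3; the z-row RHS becomes 6 − (-20/3)·(3/2) = 16.

16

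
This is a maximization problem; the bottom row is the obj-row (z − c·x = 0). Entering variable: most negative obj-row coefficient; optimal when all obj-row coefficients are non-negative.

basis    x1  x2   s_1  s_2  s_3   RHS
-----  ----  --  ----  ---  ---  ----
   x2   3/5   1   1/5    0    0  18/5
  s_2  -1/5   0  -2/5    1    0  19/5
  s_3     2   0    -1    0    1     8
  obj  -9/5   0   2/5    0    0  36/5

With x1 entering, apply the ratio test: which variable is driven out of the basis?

s_3

Column x1 entries and ratios — x2: (18/5)/(3/5) = 6; s_2: -1/5 ≤ 0, skip; s_3: 8/2 = 4.
Smallest ratio is 4 in the row of s_3, so s_3 leaves.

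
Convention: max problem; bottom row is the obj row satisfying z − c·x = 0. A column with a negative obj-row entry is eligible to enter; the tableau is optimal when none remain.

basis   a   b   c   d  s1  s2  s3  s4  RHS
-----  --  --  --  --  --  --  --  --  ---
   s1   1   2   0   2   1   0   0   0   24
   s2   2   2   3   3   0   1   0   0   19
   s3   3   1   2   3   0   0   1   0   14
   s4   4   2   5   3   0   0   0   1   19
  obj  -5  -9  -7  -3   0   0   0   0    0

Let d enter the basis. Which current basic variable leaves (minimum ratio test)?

Column d entries and ratios — s1: 24/2 = 12; s2: 19/3 = 19/3; s3: 14/3 = 14/3; s4: 19/3 = 19/3.
Smallest ratio is 14/3 in the row of s3, so s3 leaves.

s3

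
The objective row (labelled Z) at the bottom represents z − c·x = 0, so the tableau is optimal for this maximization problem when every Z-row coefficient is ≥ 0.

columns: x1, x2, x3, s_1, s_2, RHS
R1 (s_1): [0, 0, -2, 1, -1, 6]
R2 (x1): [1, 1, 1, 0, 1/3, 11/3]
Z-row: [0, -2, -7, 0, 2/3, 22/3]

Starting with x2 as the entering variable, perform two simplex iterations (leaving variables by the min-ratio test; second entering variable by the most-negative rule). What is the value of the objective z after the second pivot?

Ratio test on column x2 — row 1: entry 0 ≤ 0; row 2: (11/3)/1 = 11/3. Minimum is 11/3 at row 2 (x1 leaves); pivot element 1.
Pivot on row 2; the Z-row RHS becomes 22/3 − (-2)·(11/3) = 44/3.
Next entering variable (most negative Z-row entry -5): x3.
Ratio test on column x3 — row 1: entry -2 ≤ 0; row 2: (11/3)/1 = 11/3. Minimum is 11/3 at row 2 (x2 leaves); pivot element 1.
After the second pivot the Z-row RHS is 44/3 − (-5)·(11/3) = 33.

33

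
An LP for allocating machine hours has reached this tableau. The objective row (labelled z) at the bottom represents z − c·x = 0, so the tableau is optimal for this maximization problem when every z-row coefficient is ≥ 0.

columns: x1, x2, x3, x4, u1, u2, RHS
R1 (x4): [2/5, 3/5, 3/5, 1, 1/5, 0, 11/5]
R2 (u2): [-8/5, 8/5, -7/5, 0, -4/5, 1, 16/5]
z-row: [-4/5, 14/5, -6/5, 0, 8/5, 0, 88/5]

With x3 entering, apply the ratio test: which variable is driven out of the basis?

x4

Column x3 entries and ratios — x4: (11/5)/(3/5) = 11/3; u2: -7/5 ≤ 0, skip.
Smallest ratio is 11/3 in the row of x4, so x4 leaves.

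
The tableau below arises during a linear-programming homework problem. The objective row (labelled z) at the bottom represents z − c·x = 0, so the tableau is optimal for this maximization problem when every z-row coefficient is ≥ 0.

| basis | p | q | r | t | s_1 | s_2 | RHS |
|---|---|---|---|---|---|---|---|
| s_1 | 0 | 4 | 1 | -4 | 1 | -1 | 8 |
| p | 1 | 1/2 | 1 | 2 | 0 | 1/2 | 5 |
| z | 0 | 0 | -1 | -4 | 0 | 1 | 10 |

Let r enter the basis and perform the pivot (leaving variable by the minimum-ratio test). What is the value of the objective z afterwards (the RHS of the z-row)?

Ratio test on column r — row 1: 8/1 = 8; row 2: 5/1 = 5. Minimum is 5 at row 2 (p leaves); pivot element 1.
Pivot on row 2; the z-row RHS becomes 10 − (-1)·5 = 15.

15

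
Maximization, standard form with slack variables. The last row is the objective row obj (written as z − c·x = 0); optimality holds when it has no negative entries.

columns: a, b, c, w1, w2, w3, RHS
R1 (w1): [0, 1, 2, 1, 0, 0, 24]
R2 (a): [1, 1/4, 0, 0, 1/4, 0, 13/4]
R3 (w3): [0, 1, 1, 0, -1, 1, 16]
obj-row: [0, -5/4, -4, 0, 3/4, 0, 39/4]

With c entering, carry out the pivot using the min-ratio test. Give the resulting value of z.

231/4

Ratio test on column c — row 1: 24/2 = 12; row 2: entry 0 ≤ 0; row 3: 16/1 = 16. Minimum is 12 at row 1 (w1 leaves); pivot element 2.
Pivot on row 1; the obj-row RHS becomes 39/4 − (-4)·12 = 231/4.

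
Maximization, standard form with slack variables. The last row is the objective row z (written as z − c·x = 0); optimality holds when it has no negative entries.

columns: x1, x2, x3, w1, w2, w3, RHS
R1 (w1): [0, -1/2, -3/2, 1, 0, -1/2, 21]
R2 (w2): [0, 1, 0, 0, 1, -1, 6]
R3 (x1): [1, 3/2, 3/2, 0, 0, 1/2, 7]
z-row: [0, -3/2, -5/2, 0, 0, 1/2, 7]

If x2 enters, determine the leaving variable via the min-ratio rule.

x1

Column x2 entries and ratios — w1: -1/2 ≤ 0, skip; w2: 6/1 = 6; x1: 7/(3/2) = 14/3.
Smallest ratio is 14/3 in the row of x1, so x1 leaves.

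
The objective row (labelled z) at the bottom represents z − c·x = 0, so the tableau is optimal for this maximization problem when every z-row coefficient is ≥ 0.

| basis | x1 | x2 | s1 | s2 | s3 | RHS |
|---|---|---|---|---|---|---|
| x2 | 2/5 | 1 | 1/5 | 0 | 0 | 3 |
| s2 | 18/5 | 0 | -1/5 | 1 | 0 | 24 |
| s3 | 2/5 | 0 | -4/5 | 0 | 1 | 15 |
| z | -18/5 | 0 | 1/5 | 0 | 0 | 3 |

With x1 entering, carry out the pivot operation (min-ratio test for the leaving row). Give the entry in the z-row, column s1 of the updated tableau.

Ratio test on column x1 — row 1: 3/(2/5) = 15/2; row 2: 24/(18/5) = 20/3; row 3: 15/(2/5) = 75/2. Minimum is 20/3 at row 2 (s2 leaves); pivot element 18/5.
Divide row 2 by 18/5; eliminate column x1 from the other rows.
z-row update in column s1: 1/5 − (-18/5)·(-1/18) = 0.

0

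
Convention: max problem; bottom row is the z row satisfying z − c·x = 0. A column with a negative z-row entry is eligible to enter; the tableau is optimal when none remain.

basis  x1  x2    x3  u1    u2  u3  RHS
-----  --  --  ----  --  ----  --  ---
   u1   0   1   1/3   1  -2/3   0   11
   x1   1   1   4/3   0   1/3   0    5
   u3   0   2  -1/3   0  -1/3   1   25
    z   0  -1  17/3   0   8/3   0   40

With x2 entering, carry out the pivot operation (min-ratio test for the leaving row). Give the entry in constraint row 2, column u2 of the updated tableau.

1/3

Ratio test on column x2 — row 1: 11/1 = 11; row 2: 5/1 = 5; row 3: 25/2 = 25/2. Minimum is 5 at row 2 (x1 leaves); pivot element 1.
Divide row 2 by 1; eliminate column x2 from the other rows.
In the new row 2, the u2 entry is the old entry divided by the pivot: (1/3)/1 = 1/3.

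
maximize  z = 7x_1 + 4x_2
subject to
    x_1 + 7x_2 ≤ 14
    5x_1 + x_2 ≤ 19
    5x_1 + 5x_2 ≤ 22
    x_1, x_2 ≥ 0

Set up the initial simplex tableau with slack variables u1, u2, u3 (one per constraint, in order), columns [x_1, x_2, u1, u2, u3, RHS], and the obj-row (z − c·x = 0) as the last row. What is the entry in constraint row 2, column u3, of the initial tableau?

0

Slack u3 belongs to constraint 3; its column is the unit vector e_3, so the entry in row 2 is 0.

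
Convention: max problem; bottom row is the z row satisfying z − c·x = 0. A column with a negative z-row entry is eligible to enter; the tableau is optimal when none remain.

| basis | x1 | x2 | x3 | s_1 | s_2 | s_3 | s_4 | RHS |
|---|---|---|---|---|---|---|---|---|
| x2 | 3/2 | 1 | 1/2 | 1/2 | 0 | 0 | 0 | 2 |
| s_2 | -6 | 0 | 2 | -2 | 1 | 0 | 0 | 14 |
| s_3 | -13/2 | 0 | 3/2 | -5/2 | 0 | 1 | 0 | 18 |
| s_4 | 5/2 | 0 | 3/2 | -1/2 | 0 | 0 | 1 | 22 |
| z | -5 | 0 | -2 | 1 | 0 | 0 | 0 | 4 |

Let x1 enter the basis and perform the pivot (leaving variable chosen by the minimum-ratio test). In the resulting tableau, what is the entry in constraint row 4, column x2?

-5/3

Ratio test on column x1 — row 1: 2/(3/2) = 4/3; row 2: entry -6 ≤ 0; row 3: entry -13/2 ≤ 0; row 4: 22/(5/2) = 44/5. Minimum is 4/3 at row 1 (x2 leaves); pivot element 3/2.
Divide row 1 by 3/2; eliminate column x1 from the other rows.
Row 4 update in column x2: 0 − (5/2)·(2/3) = -5/3.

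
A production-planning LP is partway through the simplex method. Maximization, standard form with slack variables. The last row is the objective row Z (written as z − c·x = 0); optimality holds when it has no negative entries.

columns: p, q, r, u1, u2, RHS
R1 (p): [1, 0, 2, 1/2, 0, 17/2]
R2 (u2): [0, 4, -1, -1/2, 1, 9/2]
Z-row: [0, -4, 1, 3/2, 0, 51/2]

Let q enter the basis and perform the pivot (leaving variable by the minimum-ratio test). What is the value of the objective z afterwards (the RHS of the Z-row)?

Ratio test on column q — row 1: entry 0 ≤ 0; row 2: (9/2)/4 = 9/8. Minimum is 9/8 at row 2 (u2 leaves); pivot element 4.
Pivot on row 2; the Z-row RHS becomes 51/2 − (-4)·(9/8) = 30.

30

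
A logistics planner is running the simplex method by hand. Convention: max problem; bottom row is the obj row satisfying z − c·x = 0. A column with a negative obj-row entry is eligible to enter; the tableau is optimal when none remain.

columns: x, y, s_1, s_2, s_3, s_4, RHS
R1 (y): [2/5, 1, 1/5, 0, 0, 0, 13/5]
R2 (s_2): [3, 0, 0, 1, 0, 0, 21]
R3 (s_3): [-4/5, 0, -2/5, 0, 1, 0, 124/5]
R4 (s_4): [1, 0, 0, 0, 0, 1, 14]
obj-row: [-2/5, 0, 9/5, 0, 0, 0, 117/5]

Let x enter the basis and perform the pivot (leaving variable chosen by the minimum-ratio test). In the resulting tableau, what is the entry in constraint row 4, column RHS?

Ratio test on column x — row 1: (13/5)/(2/5) = 13/2; row 2: 21/3 = 7; row 3: entry -4/5 ≤ 0; row 4: 14/1 = 14. Minimum is 13/2 at row 1 (y leaves); pivot element 2/5.
Divide row 1 by 2/5; eliminate column x from the other rows.
Row 4 update in column RHS: 14 − 1·(13/2) = 15/2.

15/2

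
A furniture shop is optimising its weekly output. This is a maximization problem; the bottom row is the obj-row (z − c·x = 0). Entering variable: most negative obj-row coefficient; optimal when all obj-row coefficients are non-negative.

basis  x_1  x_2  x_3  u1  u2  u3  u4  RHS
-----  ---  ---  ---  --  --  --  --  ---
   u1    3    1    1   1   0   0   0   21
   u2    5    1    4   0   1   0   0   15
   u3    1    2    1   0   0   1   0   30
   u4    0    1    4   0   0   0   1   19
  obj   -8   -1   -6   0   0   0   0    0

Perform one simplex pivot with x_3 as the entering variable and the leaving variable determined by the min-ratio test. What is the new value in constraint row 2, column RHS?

Ratio test on column x_3 — row 1: 21/1 = 21; row 2: 15/4 = 15/4; row 3: 30/1 = 30; row 4: 19/4 = 19/4. Minimum is 15/4 at row 2 (u2 leaves); pivot element 4.
Divide row 2 by 4; eliminate column x_3 from the other rows.
In the new row 2, the RHS entry is the old entry divided by the pivot: 15/4 = 15/4.

15/4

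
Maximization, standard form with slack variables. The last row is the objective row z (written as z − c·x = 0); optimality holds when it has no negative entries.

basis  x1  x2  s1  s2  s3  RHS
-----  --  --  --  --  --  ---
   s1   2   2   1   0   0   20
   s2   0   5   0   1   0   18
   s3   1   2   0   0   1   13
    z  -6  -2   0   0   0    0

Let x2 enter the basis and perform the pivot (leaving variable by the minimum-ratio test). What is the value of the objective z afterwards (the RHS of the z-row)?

Ratio test on column x2 — row 1: 20/2 = 10; row 2: 18/5 = 18/5; row 3: 13/2 = 13/2. Minimum is 18/5 at row 2 (s2 leaves); pivot element 5.
Pivot on row 2; the z-row RHS becomes 0 − (-2)·(18/5) = 36/5.

36/5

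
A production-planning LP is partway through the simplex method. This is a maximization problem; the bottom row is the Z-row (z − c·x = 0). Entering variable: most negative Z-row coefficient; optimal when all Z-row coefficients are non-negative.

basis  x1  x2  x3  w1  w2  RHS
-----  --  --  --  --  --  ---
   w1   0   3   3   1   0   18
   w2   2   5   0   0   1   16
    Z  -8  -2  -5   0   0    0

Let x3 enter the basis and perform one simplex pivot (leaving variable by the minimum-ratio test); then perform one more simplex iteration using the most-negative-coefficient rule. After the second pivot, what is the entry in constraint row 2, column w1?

0

Ratio test on column x3 — row 1: 18/3 = 6; row 2: entry 0 ≤ 0. Minimum is 6 at row 1 (w1 leaves); pivot element 3.
Divide row 1 by 3; eliminate column x3 from the other rows.
Second iteration: most negative Z-row entry is -8 in column x1, so x1 enters.
Ratio test on column x1 — row 1: entry 0 ≤ 0; row 2: 16/2 = 8. Minimum is 8 at row 2 (w2 leaves); pivot element 2.
Divide row 2 by 2; eliminate column x1 from the other rows.
After both pivots, the entry at constraint row 2, column w1 is 0.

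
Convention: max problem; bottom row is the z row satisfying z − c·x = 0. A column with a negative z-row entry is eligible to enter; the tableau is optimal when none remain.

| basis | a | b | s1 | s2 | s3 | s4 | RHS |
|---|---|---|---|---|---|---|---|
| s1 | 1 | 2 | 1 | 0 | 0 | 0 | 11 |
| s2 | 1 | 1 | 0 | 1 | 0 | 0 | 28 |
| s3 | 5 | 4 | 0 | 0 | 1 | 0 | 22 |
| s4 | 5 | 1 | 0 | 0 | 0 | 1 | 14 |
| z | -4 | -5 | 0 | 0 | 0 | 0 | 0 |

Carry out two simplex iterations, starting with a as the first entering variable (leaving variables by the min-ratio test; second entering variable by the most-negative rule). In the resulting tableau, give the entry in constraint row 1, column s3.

Ratio test on column a — row 1: 11/1 = 11; row 2: 28/1 = 28; row 3: 22/5 = 22/5; row 4: 14/5 = 14/5. Minimum is 14/5 at row 4 (s4 leaves); pivot element 5.
Divide row 4 by 5; eliminate column a from the other rows.
Second iteration: most negative z-row entry is -21/5 in column b, so b enters.
Ratio test on column b — row 1: (41/5)/(9/5) = 41/9; row 2: (126/5)/(4/5) = 63/2; row 3: 8/3 = 8/3; row 4: (14/5)/(1/5) = 14. Minimum is 8/3 at row 3 (s3 leaves); pivot element 3.
Divide row 3 by 3; eliminate column b from the other rows.
After both pivots, the entry at constraint row 1, column s3 is -3/5.

-3/5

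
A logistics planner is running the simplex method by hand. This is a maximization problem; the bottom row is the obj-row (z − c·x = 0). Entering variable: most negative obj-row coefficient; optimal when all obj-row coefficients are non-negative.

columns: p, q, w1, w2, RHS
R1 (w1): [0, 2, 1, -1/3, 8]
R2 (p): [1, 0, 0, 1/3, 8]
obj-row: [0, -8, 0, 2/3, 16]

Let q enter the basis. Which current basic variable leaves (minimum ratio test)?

Column q entries and ratios — w1: 8/2 = 4; p: 0 ≤ 0, skip.
Smallest ratio is 4 in the row of w1, so w1 leaves.

w1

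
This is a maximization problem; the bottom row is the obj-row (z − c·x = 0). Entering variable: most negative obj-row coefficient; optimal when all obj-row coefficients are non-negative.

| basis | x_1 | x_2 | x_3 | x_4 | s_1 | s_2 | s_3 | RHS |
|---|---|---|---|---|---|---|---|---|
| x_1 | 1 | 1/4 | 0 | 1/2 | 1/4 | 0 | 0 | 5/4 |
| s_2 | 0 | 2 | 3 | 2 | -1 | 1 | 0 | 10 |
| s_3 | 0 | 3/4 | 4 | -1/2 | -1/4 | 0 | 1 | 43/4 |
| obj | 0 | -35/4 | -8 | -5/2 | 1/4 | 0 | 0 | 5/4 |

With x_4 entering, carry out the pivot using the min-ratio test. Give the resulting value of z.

Ratio test on column x_4 — row 1: (5/4)/(1/2) = 5/2; row 2: 10/2 = 5; row 3: entry -1/2 ≤ 0. Minimum is 5/2 at row 1 (x_1 leaves); pivot element 1/2.
Pivot on row 1; the obj-row RHS becomes 5/4 − (-5/2)·(5/2) = 15/2.

15/2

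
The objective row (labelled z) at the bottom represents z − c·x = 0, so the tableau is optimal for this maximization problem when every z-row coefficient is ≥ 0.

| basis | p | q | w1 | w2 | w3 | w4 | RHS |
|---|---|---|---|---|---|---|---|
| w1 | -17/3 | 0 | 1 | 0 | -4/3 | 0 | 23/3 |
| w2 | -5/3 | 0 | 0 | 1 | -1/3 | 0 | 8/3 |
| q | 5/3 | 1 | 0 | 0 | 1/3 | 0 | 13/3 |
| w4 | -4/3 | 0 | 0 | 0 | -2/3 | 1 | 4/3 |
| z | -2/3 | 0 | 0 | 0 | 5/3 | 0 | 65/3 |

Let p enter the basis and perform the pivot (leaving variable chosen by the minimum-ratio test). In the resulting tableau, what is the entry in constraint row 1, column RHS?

112/5

Ratio test on column p — row 1: entry -17/3 ≤ 0; row 2: entry -5/3 ≤ 0; row 3: (13/3)/(5/3) = 13/5; row 4: entry -4/3 ≤ 0. Minimum is 13/5 at row 3 (q leaves); pivot element 5/3.
Divide row 3 by 5/3; eliminate column p from the other rows.
Row 1 update in column RHS: 23/3 − (-17/3)·(13/5) = 112/5.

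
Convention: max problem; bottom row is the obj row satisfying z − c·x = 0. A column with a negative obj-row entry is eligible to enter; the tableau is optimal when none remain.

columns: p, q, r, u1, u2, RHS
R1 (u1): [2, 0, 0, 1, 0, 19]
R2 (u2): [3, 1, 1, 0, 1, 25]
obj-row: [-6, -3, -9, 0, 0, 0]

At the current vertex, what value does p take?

p is not in the basis, so in the current basic feasible solution p = 0.

0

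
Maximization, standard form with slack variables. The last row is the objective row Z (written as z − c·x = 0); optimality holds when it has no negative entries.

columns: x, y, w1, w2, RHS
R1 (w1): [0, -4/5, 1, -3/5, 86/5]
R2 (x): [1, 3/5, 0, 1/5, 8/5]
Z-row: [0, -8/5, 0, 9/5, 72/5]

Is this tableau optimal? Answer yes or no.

The Z-row has a negative entry -8/5 in column y, so it is not optimal.

no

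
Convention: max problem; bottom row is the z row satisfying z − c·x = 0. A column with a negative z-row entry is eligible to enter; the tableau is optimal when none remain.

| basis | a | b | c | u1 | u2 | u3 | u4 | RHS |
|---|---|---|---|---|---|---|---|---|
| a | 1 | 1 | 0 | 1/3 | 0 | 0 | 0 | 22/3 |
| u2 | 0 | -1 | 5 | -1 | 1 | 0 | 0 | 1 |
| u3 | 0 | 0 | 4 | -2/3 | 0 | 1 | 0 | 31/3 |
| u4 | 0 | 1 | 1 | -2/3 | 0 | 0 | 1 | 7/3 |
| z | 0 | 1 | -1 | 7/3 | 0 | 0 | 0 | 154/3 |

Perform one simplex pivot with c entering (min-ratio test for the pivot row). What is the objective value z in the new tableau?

773/15

Ratio test on column c — row 1: entry 0 ≤ 0; row 2: 1/5 = 1/5; row 3: (31/3)/4 = 31/12; row 4: (7/3)/1 = 7/3. Minimum is 1/5 at row 2 (u2 leaves); pivot element 5.
Pivot on row 2; the z-row RHS becomes 154/3 − (-1)·(1/5) = 773/15.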